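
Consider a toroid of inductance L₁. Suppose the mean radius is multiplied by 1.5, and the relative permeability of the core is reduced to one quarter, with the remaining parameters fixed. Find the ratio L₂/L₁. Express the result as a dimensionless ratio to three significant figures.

L₂/L₁ = 0.167

For a toroid, L ∝ μᵣN²A/R.
L₂/L₁ = (1.5)^-1 × (0.25) = 0.167.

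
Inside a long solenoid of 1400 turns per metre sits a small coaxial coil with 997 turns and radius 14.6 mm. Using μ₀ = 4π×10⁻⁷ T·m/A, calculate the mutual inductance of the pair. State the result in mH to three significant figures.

M ≈ 1.17 mH

The outer solenoid produces a uniform field B₁ = μ₀n₁I₁ across the inner coil,
so the flux linkage is N₂Φ = N₂B₁A₂ = μ₀n₁N₂A₂·I₁, giving M = μ₀n₁N₂A₂.
A₂ = πr² = π(1.460×10^-2 m)² = 6.697×10^-4 m².
M = (4π×10⁻⁷)(1400)(997)(6.697×10^-4) = 1.1746×10^-3 H.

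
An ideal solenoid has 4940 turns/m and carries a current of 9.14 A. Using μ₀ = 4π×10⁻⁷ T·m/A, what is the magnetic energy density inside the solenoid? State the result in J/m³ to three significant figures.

u ≈ 1280 J/m³

B = μ₀nI = (4π×10⁻⁷)(4.940×10^3)(9.14) = 5.674×10^-2 T.
u = B²/(2μ₀) = (5.674×10^-2)²/(2×4π×10⁻⁷) = 1.281×10^3 J/m³.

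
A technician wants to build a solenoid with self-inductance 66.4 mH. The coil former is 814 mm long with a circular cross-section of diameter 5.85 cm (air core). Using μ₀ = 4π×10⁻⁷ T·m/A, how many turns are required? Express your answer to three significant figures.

A = π(d/2)² = π(2.925×10^-2 m)² = 2.688×10^-3 m².
From L = μ₀N²A/ℓ, N = √(Lℓ / (μ₀A)).
N = √[(6.640×10^-2)(0.814) / ((4π×10⁻⁷)×2.688×10^-3)] = √(1.600×10^7) ≈ 4000.3.

N ≈ 4000 turns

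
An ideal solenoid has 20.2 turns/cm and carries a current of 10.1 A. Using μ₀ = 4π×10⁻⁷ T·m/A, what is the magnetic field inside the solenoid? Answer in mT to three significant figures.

Inside a long solenoid, B = μ₀nI.
B = (4π×10⁻⁷)(2.020×10^3 m⁻¹)(10.1 A) = 2.564×10^-2 T.

B ≈ 25.6 mT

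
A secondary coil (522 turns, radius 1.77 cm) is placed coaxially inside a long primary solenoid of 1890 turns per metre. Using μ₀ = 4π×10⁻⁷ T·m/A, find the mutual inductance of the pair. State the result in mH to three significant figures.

M ≈ 1.22 mH

The outer solenoid produces a uniform field B₁ = μ₀n₁I₁ across the inner coil,
so the flux linkage is N₂Φ = N₂B₁A₂ = μ₀n₁N₂A₂·I₁, giving M = μ₀n₁N₂A₂.
A₂ = πr² = π(1.770×10^-2 m)² = 9.842×10^-4 m².
M = (4π×10⁻⁷)(1890)(522)(9.842×10^-4) = 1.220×10^-3 H.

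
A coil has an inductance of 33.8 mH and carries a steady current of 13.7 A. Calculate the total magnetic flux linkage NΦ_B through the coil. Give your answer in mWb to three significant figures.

NΦ_B ≈ 463 mWb

From L = NΦ_B/I, the flux linkage is NΦ_B = LI.
NΦ_B = (3.380×10^-2 H)(13.7 A) = 0.4631 Wb.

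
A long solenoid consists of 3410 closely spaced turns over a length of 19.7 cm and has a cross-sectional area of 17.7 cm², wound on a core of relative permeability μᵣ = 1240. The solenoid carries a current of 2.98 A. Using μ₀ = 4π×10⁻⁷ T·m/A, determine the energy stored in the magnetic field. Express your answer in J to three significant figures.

A = 17.7 cm² = 1.770×10^-3 m².
L = μ₀μᵣN²A/ℓ = (4π×10⁻⁷)(1240)(3410)²(1.770×10^-3)/(0.197) = 162.8 H.
U = ½LI² = ½(162.8)(2.98)² = 722.9 J.

U ≈ 723 J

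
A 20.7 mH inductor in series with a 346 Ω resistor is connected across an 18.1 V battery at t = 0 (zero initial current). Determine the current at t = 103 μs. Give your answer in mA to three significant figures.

I ≈ 43.0 mA

τ = L/R = 2.070×10^-2/346 = 5.983×10^-5 s; final current I_∞ = ε/R = 18.1/346 = 5.231×10^-2 A.
I(t) = I_∞(1 − e^(−t/τ)) with t/τ = 1.722.
I = (5.231×10^-2)(1 − e^(−1.722)) = 4.296×10^-2 A.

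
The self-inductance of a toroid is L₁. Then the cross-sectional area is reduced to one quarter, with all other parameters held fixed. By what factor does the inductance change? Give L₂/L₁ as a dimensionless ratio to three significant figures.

L₂/L₁ = 0.250

For a toroid, L ∝ μᵣN²A/R.
L₂/L₁ = (0.25) = 0.250.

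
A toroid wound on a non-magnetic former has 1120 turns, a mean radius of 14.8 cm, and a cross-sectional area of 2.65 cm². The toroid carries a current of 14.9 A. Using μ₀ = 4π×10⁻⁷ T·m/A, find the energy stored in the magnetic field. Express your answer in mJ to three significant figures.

U ≈ 49.9 mJ

L = μ₀N²A/(2πR) = (4π×10⁻⁷)(1120)²(2.650×10^-4)/(2π×0.148) = 4.492×10^-4 H.
U = ½LI² = ½(4.492×10^-4)(14.9)² = 4.986×10^-2 J.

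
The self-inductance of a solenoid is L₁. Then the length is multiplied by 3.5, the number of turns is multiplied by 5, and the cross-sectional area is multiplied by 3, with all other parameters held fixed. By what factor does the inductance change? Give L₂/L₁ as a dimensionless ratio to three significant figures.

For a solenoid, L ∝ μᵣN²A/ℓ.
L₂/L₁ = (3.5)^-1 × (5)^2 × (3) = 21.4.

L₂/L₁ = 21.4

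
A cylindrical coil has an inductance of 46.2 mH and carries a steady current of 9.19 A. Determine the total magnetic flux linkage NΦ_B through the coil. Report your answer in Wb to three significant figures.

NΦ_B ≈ 0.425 Wb

From L = NΦ_B/I, the flux linkage is NΦ_B = LI.
NΦ_B = (4.620×10^-2 H)(9.19 A) = 0.4246 Wb.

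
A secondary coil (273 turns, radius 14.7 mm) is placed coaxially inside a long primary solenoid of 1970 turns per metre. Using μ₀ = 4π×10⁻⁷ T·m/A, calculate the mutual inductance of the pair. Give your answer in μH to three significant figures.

The outer solenoid produces a uniform field B₁ = μ₀n₁I₁ across the inner coil,
so the flux linkage is N₂Φ = N₂B₁A₂ = μ₀n₁N₂A₂·I₁, giving M = μ₀n₁N₂A₂.
A₂ = πr² = π(1.470×10^-2 m)² = 6.789×10^-4 m².
M = (4π×10⁻⁷)(1970)(273)(6.789×10^-4) = 4.588×10^-4 H.

M ≈ 459 μH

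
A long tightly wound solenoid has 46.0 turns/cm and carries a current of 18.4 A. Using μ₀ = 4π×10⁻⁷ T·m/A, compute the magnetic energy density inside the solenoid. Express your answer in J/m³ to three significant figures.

u ≈ 4500 J/m³

B = μ₀nI = (4π×10⁻⁷)(4.600×10^3)(18.4) = 0.1064 T.
u = B²/(2μ₀) = (0.1064)²/(2×4π×10⁻⁷) = 4.501×10^3 J/m³.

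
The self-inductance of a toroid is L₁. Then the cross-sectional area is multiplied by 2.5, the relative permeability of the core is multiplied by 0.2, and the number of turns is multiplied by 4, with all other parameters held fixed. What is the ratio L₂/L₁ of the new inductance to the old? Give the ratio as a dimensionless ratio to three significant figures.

For a toroid, L ∝ μᵣN²A/R.
L₂/L₁ = (2.5) × (0.2) × (4)^2 = 8.00.

L₂/L₁ = 8.00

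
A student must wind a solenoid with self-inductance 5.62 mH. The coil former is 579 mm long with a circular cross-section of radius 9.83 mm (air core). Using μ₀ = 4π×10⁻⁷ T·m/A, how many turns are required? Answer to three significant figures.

N ≈ 2920 turns

A = πr² = π(9.830×10^-3 m)² = 3.036×10^-4 m².
From L = μ₀N²A/ℓ, N = √(Lℓ / (μ₀A)).
N = √[(5.620×10^-3)(0.579) / ((4π×10⁻⁷)×3.036×10^-4)] = √(8.530×10^6) ≈ 2920.6.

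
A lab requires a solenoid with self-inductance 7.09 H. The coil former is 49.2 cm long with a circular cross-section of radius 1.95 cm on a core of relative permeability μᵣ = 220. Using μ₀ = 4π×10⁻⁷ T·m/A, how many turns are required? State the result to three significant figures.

N ≈ 3250 turns

A = πr² = π(1.950×10^-2 m)² = 1.1946×10^-3 m².
From L = μ₀μᵣN²A/ℓ, N = √(Lℓ / (μ₀μᵣA)).
N = √[(7.09)(0.492) / ((4π×10⁻⁷)(220)×1.1946×10^-3)] = √(1.056×10^7) ≈ 3250.0.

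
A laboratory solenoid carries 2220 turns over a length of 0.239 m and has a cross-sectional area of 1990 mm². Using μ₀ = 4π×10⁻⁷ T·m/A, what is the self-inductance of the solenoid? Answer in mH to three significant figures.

L ≈ 51.6 mH

A = 1990 mm² = 1.990×10^-3 m².
For a long solenoid, L = μ₀N²A/ℓ.
L = (4π×10⁻⁷)(2220)²(1.990×10^-3)/(0.239 m) = 5.157×10^-2 H.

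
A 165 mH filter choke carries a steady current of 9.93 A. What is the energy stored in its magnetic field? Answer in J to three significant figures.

Stored magnetic energy: U = ½LI².
U = ½(0.165 H)(9.93 A)² = 8.1349 J.

U ≈ 8.13 J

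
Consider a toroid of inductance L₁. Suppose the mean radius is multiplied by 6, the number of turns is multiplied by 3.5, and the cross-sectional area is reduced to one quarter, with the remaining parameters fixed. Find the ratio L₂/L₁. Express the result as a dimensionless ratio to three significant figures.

For a toroid, L ∝ μᵣN²A/R.
L₂/L₁ = (6)^-1 × (3.5)^2 × (0.25) = 0.510.

L₂/L₁ = 0.510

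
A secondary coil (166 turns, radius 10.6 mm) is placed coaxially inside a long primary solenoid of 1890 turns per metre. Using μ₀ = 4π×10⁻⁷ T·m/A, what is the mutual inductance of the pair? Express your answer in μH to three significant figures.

The outer solenoid produces a uniform field B₁ = μ₀n₁I₁ across the inner coil,
so the flux linkage is N₂Φ = N₂B₁A₂ = μ₀n₁N₂A₂·I₁, giving M = μ₀n₁N₂A₂.
A₂ = πr² = π(1.060×10^-2 m)² = 3.530×10^-4 m².
M = (4π×10⁻⁷)(1890)(166)(3.530×10^-4) = 1.392×10^-4 H.

M ≈ 139 μH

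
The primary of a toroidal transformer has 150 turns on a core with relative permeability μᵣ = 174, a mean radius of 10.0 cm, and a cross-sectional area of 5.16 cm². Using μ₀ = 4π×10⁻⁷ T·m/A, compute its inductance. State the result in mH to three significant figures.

L ≈ 4.04 mH

For a thin toroid, L = μ₀μᵣN²A/(2πR).
L = (4π×10⁻⁷)(174)(150)²(5.160×10^-4) / (2π×0.1 m) = 4.040×10^-3 H.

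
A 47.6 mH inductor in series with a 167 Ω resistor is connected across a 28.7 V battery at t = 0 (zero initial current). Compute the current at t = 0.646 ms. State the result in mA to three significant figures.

τ = L/R = 4.760×10^-2/167 = 2.850×10^-4 s; final current I_∞ = ε/R = 28.7/167 = 0.1719 A.
I(t) = I_∞(1 − e^(−t/τ)) with t/τ = 2.266.
I = (0.1719)(1 − e^(−2.266)) = 0.154 A.

I ≈ 154 mA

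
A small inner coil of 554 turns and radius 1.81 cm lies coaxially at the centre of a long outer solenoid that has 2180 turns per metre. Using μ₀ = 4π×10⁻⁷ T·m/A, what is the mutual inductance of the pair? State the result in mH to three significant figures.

M ≈ 1.56 mH

The outer solenoid produces a uniform field B₁ = μ₀n₁I₁ across the inner coil,
so the flux linkage is N₂Φ = N₂B₁A₂ = μ₀n₁N₂A₂·I₁, giving M = μ₀n₁N₂A₂.
A₂ = πr² = π(1.810×10^-2 m)² = 1.029×10^-3 m².
M = (4π×10⁻⁷)(2180)(554)(1.029×10^-3) = 1.562×10^-3 H.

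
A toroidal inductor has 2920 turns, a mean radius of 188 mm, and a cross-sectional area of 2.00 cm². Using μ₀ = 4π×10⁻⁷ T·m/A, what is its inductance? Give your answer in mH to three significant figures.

For a thin toroid, L = μ₀N²A/(2πR).
L = (4π×10⁻⁷)(2920)²(2.000×10^-4) / (2π×0.188 m) = 1.814×10^-3 H.

L ≈ 1.81 mH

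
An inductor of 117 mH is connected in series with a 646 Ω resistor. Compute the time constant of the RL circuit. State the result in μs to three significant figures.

τ = L/R = (0.117 H)/(646 Ω) = 1.811×10^-4 s.

τ ≈ 181 μs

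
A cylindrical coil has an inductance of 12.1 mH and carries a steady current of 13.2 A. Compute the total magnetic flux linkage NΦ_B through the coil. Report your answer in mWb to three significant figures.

NΦ_B ≈ 160 mWb

From L = NΦ_B/I, the flux linkage is NΦ_B = LI.
NΦ_B = (1.210×10^-2 H)(13.2 A) = 0.1597 Wb.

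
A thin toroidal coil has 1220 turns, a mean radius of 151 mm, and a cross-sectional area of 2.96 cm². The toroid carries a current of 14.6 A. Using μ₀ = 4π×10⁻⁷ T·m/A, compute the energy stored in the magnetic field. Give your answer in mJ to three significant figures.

L = μ₀N²A/(2πR) = (4π×10⁻⁷)(1220)²(2.960×10^-4)/(2π×0.151) = 5.835×10^-4 H.
U = ½LI² = ½(5.835×10^-4)(14.6)² = 6.219×10^-2 J.

U ≈ 62.2 mJ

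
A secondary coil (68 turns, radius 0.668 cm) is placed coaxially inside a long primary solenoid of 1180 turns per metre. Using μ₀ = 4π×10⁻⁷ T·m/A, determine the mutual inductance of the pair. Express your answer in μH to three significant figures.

The outer solenoid produces a uniform field B₁ = μ₀n₁I₁ across the inner coil,
so the flux linkage is N₂Φ = N₂B₁A₂ = μ₀n₁N₂A₂·I₁, giving M = μ₀n₁N₂A₂.
A₂ = πr² = π(6.680×10^-3 m)² = 1.402×10^-4 m².
M = (4π×10⁻⁷)(1180)(68)(1.402×10^-4) = 1.414×10^-5 H.

M ≈ 14.1 μH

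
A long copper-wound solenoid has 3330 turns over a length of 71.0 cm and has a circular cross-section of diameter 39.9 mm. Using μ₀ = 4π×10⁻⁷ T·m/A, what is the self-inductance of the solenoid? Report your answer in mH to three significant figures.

A = π(d/2)² = π(1.995×10^-2 m)² = 1.250×10^-3 m².
For a long solenoid, L = μ₀N²A/ℓ.
L = (4π×10⁻⁷)(3330)²(1.250×10^-3)/(0.71 m) = 2.454×10^-2 H.

L ≈ 24.5 mH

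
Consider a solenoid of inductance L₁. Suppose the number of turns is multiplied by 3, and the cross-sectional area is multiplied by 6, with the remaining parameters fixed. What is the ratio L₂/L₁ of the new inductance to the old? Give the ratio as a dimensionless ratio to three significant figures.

L₂/L₁ = 54.0

For a solenoid, L ∝ μᵣN²A/ℓ.
L₂/L₁ = (3)^2 × (6) = 54.0.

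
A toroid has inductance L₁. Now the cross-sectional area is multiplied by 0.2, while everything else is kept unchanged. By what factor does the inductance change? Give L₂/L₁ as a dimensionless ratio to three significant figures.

L₂/L₁ = 0.200

For a toroid, L ∝ μᵣN²A/R.
L₂/L₁ = (0.2) = 0.200.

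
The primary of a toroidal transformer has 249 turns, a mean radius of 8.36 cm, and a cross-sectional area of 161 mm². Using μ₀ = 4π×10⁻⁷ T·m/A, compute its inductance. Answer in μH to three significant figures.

For a thin toroid, L = μ₀N²A/(2πR).
L = (4π×10⁻⁷)(249)²(1.610×10^-4) / (2π×8.360×10^-2 m) = 2.388×10^-5 H.

L ≈ 23.9 μH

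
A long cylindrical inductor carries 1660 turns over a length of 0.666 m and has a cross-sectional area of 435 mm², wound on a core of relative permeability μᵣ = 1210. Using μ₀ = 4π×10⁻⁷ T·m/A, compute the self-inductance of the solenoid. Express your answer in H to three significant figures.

L ≈ 2.74 H

A = 435 mm² = 4.350×10^-4 m².
For a long solenoid, L = μ₀μᵣN²A/ℓ.
L = (4π×10⁻⁷)(1210)(1660)²(4.350×10^-4)/(0.666 m) = 2.737 H.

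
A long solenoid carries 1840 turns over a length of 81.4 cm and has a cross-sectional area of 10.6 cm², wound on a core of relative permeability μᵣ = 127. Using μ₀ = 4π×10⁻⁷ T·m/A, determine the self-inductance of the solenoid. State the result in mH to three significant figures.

L ≈ 704 mH

A = 10.6 cm² = 1.060×10^-3 m².
For a long solenoid, L = μ₀μᵣN²A/ℓ.
L = (4π×10⁻⁷)(127)(1840)²(1.060×10^-3)/(0.814 m) = 0.7036 H.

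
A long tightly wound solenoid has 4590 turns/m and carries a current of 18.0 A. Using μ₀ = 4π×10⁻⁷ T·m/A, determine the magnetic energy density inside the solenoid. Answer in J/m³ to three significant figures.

u ≈ 4290 J/m³

B = μ₀nI = (4π×10⁻⁷)(4.590×10^3)(18.0) = 0.1038 T.
u = B²/(2μ₀) = (0.1038)²/(2×4π×10⁻⁷) = 4.289×10^3 J/m³.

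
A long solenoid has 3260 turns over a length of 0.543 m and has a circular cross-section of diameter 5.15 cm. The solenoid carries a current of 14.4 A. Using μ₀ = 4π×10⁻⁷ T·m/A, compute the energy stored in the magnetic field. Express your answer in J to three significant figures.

A = π(d/2)² = π(2.575×10^-2 m)² = 2.083×10^-3 m².
L = μ₀N²A/ℓ = (4π×10⁻⁷)(3260)²(2.083×10^-3)/(0.543) = 5.123×10^-2 H.
U = ½LI² = ½(5.123×10^-2)(14.4)² = 5.312 J.

U ≈ 5.31 J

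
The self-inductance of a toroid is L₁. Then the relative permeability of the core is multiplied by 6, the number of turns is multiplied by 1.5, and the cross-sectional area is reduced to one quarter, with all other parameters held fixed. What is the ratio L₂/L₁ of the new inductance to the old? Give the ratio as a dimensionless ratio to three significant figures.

L₂/L₁ = 3.38

For a toroid, L ∝ μᵣN²A/R.
L₂/L₁ = (6) × (1.5)^2 × (0.25) = 3.38.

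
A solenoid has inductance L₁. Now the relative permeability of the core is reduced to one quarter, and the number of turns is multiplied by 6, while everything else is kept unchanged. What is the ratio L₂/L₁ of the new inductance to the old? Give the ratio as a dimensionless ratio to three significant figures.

For a solenoid, L ∝ μᵣN²A/ℓ.
L₂/L₁ = (0.25) × (6)^2 = 9.00.

L₂/L₁ = 9.00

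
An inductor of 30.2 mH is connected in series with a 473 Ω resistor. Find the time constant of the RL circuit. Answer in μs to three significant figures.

τ = L/R = (3.020×10^-2 H)/(473 Ω) = 6.3848×10^-5 s.

τ ≈ 63.8 μs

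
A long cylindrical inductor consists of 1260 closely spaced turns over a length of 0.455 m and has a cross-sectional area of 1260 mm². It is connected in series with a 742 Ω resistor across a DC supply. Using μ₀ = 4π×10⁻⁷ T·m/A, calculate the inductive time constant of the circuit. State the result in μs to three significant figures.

τ ≈ 7.45 μs

A = 1260 mm² = 1.260×10^-3 m².
L = μ₀N²A/ℓ = (4π×10⁻⁷)(1260)²(1.260×10^-3)/(0.455) = 5.5247×10^-3 H.
τ = L/R = (5.5247×10^-3)/(742) = 7.446×10^-6 s.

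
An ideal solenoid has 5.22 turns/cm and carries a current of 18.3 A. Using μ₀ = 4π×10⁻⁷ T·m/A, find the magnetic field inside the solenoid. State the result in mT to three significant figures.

Inside a long solenoid, B = μ₀nI.
B = (4π×10⁻⁷)(522 m⁻¹)(18.3 A) = 1.200×10^-2 T.

B ≈ 12.0 mT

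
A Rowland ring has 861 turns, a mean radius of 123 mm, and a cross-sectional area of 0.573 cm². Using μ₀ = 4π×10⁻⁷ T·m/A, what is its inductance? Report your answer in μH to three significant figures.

L ≈ 69.1 μH

For a thin toroid, L = μ₀N²A/(2πR).
L = (4π×10⁻⁷)(861)²(5.730×10^-5) / (2π×0.123 m) = 6.907×10^-5 H.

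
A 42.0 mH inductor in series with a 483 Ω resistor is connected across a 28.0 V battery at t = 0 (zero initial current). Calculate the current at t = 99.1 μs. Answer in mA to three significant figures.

τ = L/R = 4.200×10^-2/483 = 8.696×10^-5 s; final current I_∞ = ε/R = 28.0/483 = 5.797×10^-2 A.
I(t) = I_∞(1 − e^(−t/τ)) with t/τ = 1.140.
I = (5.797×10^-2)(1 − e^(−1.140)) = 3.942×10^-2 A.

I ≈ 39.4 mA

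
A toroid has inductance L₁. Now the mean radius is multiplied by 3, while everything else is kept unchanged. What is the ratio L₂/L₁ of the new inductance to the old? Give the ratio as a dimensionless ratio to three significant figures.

L₂/L₁ = 0.333

For a toroid, L ∝ μᵣN²A/R.
L₂/L₁ = (3)^-1 = 0.333.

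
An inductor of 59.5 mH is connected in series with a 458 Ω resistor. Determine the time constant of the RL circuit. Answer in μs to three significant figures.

τ = L/R = (5.950×10^-2 H)/(458 Ω) = 1.299×10^-4 s.

τ ≈ 130 μs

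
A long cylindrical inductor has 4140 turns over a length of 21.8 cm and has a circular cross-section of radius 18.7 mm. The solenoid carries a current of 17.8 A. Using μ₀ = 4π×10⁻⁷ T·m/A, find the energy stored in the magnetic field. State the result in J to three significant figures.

A = πr² = π(1.870×10^-2 m)² = 1.099×10^-3 m².
L = μ₀N²A/ℓ = (4π×10⁻⁷)(4140)²(1.099×10^-3)/(0.218) = 0.1085 H.
U = ½LI² = ½(0.1085)(17.8)² = 17.19 J.

U ≈ 17.2 J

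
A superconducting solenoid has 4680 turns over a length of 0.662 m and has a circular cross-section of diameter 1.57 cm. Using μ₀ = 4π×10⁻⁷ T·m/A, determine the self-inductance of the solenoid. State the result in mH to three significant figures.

A = π(d/2)² = π(7.850×10^-3 m)² = 1.936×10^-4 m².
For a long solenoid, L = μ₀N²A/ℓ.
L = (4π×10⁻⁷)(4680)²(1.936×10^-4)/(0.662 m) = 8.049×10^-3 H.

L ≈ 8.05 mH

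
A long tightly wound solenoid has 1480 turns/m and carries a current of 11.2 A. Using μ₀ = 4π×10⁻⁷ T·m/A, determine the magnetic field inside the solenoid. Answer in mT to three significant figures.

Inside a long solenoid, B = μ₀nI.
B = (4π×10⁻⁷)(1.480×10^3 m⁻¹)(11.2 A) = 2.083×10^-2 T.

B ≈ 20.8 mT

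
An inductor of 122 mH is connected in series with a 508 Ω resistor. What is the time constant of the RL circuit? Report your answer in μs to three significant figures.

τ = L/R = (0.122 H)/(508 Ω) = 2.402×10^-4 s.

τ ≈ 240 μs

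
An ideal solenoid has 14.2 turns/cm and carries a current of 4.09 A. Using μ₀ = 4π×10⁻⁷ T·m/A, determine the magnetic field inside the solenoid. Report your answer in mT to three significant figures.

Inside a long solenoid, B = μ₀nI.
B = (4π×10⁻⁷)(1.420×10^3 m⁻¹)(4.09 A) = 7.298×10^-3 T.

B ≈ 7.30 mT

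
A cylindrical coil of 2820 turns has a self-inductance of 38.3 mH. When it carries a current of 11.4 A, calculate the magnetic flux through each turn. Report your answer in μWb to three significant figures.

Φ_B ≈ 155 μWb

From L = NΦ_B/I, the flux per turn is Φ_B = LI/N.
Φ_B = (3.830×10^-2 H)(11.4 A)/2820 = 1.548×10^-4 Wb.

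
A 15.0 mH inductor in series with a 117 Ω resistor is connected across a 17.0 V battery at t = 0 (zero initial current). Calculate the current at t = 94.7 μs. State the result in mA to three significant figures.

I ≈ 75.9 mA

τ = L/R = 1.500×10^-2/117 = 1.282×10^-4 s; final current I_∞ = ε/R = 17.0/117 = 0.1453 A.
I(t) = I_∞(1 − e^(−t/τ)) with t/τ = 0.739.
I = (0.1453)(1 − e^(−0.739)) = 7.588×10^-2 A.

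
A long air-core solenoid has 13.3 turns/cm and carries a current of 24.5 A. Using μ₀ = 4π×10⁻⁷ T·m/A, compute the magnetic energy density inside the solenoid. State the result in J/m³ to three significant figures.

B = μ₀nI = (4π×10⁻⁷)(1.330×10^3)(24.5) = 4.0948×10^-2 T.
u = B²/(2μ₀) = (4.0948×10^-2)²/(2×4π×10⁻⁷) = 667.1 J/m³.

u ≈ 667 J/m³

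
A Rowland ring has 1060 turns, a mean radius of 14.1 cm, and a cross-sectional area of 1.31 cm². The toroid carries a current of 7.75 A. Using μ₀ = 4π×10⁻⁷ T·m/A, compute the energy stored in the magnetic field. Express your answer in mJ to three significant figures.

U ≈ 6.27 mJ

L = μ₀N²A/(2πR) = (4π×10⁻⁷)(1060)²(1.310×10^-4)/(2π×0.141) = 2.088×10^-4 H.
U = ½LI² = ½(2.088×10^-4)(7.75)² = 6.270×10^-3 J.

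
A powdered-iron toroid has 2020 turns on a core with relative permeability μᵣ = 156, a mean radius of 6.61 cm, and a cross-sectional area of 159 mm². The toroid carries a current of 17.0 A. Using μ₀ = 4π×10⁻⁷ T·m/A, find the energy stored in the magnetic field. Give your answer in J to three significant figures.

U ≈ 44.3 J

L = μ₀μᵣN²A/(2πR) = (4π×10⁻⁷)(156)(2020)²(1.590×10^-4)/(2π×6.610×10^-2) = 0.3062 H.
U = ½LI² = ½(0.3062)(17.0)² = 44.25 J.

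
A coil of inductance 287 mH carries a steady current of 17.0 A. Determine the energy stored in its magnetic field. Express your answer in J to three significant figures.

Stored magnetic energy: U = ½LI².
U = ½(0.287 H)(17.0 A)² = 41.47 J.

U ≈ 41.5 J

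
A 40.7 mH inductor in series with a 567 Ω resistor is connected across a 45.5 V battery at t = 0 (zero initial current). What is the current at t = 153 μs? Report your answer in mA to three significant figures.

τ = L/R = 4.070×10^-2/567 = 7.178×10^-5 s; final current I_∞ = ε/R = 45.5/567 = 8.0247×10^-2 A.
I(t) = I_∞(1 − e^(−t/τ)) with t/τ = 2.131.
I = (8.0247×10^-2)(1 − e^(−2.131)) = 7.072×10^-2 A.

I ≈ 70.7 mA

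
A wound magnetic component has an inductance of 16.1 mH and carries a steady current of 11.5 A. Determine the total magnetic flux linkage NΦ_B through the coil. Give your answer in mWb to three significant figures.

From L = NΦ_B/I, the flux linkage is NΦ_B = LI.
NΦ_B = (1.610×10^-2 H)(11.5 A) = 0.1852 Wb.

NΦ_B ≈ 185 mWb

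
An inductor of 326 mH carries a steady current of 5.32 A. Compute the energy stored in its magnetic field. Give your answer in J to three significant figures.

U ≈ 4.61 J

Stored magnetic energy: U = ½LI².
U = ½(0.326 H)(5.32 A)² = 4.613 J.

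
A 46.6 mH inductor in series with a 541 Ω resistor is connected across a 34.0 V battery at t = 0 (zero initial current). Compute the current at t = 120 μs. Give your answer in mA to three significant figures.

I ≈ 47.2 mA

τ = L/R = 4.660×10^-2/541 = 8.614×10^-5 s; final current I_∞ = ε/R = 34.0/541 = 6.2847×10^-2 A.
I(t) = I_∞(1 − e^(−t/τ)) with t/τ = 1.393.
I = (6.2847×10^-2)(1 − e^(−1.393)) = 4.724×10^-2 A.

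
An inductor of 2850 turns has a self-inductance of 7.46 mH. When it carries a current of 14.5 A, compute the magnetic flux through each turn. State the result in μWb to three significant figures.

Φ_B ≈ 38.0 μWb

From L = NΦ_B/I, the flux per turn is Φ_B = LI/N.
Φ_B = (7.460×10^-3 H)(14.5 A)/2850 = 3.795×10^-5 Wb.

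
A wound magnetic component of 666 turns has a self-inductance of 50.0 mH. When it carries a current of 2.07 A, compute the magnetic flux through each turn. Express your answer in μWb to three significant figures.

From L = NΦ_B/I, the flux per turn is Φ_B = LI/N.
Φ_B = (5.000×10^-2 H)(2.07 A)/666 = 1.554×10^-4 Wb.

Φ_B ≈ 155 μWb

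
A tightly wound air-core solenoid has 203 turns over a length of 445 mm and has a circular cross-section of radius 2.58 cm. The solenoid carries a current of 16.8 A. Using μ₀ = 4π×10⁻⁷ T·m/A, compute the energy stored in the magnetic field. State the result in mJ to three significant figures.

U ≈ 34.3 mJ

A = πr² = π(2.580×10^-2 m)² = 2.091×10^-3 m².
L = μ₀N²A/ℓ = (4π×10⁻⁷)(203)²(2.091×10^-3)/(0.445) = 2.433×10^-4 H.
U = ½LI² = ½(2.433×10^-4)(16.8)² = 3.434×10^-2 J.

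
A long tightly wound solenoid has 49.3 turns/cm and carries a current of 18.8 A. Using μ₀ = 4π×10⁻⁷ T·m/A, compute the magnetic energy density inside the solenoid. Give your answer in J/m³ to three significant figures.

B = μ₀nI = (4π×10⁻⁷)(4.930×10^3)(18.8) = 0.11647 T.
u = B²/(2μ₀) = (0.11647)²/(2×4π×10⁻⁷) = 5.397×10^3 J/m³.

u ≈ 5400 J/m³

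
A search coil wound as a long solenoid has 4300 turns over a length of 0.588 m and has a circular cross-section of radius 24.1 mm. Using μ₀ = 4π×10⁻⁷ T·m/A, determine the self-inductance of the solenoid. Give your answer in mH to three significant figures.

A = πr² = π(2.410×10^-2 m)² = 1.8247×10^-3 m².
For a long solenoid, L = μ₀N²A/ℓ.
L = (4π×10⁻⁷)(4300)²(1.8247×10^-3)/(0.588 m) = 7.210×10^-2 H.

L ≈ 72.1 mH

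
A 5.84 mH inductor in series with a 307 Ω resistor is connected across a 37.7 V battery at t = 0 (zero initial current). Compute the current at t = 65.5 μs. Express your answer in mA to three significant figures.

I ≈ 119 mA

τ = L/R = 5.840×10^-3/307 = 1.902×10^-5 s; final current I_∞ = ε/R = 37.7/307 = 0.1228 A.
I(t) = I_∞(1 − e^(−t/τ)) with t/τ = 3.443.
I = (0.1228)(1 − e^(−3.443)) = 0.1189 A.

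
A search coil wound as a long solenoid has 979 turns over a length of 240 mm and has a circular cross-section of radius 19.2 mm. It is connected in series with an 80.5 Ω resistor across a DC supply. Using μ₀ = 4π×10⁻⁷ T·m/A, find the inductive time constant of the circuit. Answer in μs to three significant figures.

A = πr² = π(1.920×10^-2 m)² = 1.158×10^-3 m².
L = μ₀N²A/ℓ = (4π×10⁻⁷)(979)²(1.158×10^-3)/(0.24) = 5.812×10^-3 H.
τ = L/R = (5.812×10^-3)/(80.5) = 7.220×10^-5 s.

τ ≈ 72.2 μs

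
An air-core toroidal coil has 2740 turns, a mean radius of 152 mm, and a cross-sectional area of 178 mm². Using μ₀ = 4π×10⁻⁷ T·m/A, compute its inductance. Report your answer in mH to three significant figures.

L ≈ 1.76 mH

For a thin toroid, L = μ₀N²A/(2πR).
L = (4π×10⁻⁷)(2740)²(1.780×10^-4) / (2π×0.152 m) = 1.758×10^-3 H.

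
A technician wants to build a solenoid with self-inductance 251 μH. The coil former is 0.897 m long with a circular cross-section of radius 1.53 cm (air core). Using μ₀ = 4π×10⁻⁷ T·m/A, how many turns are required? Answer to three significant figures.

A = πr² = π(1.530×10^-2 m)² = 7.354×10^-4 m².
From L = μ₀N²A/ℓ, N = √(Lℓ / (μ₀A)).
N = √[(2.510×10^-4)(0.897) / ((4π×10⁻⁷)×7.354×10^-4)] = √(2.436×10^5) ≈ 493.6.

N ≈ 494 turns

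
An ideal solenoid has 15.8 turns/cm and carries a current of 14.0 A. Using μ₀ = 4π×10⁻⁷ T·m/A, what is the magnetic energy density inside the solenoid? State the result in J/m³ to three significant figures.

B = μ₀nI = (4π×10⁻⁷)(1.580×10^3)(14.0) = 2.780×10^-2 T.
u = B²/(2μ₀) = (2.780×10^-2)²/(2×4π×10⁻⁷) = 307.4 J/m³.

u ≈ 307 J/m³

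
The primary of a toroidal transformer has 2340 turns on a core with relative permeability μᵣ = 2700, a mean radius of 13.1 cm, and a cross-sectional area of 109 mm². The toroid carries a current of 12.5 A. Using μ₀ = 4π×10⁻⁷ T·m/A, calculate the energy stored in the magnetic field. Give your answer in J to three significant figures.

U ≈ 192 J

L = μ₀μᵣN²A/(2πR) = (4π×10⁻⁷)(2700)(2340)²(1.090×10^-4)/(2π×0.131) = 2.46 H.
U = ½LI² = ½(2.46)(12.5)² = 192.2 J.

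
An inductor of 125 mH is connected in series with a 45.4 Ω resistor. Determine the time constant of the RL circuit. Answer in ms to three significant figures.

τ ≈ 2.75 ms

τ = L/R = (0.125 H)/(45.4 Ω) = 2.753×10^-3 s.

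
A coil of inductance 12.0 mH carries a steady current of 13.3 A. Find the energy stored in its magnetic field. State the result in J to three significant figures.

Stored magnetic energy: U = ½LI².
U = ½(1.200×10^-2 H)(13.3 A)² = 1.061 J.

U ≈ 1.06 J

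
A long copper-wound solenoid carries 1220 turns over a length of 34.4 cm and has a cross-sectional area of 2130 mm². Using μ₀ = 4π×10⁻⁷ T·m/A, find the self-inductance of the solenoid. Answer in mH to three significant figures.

L ≈ 11.6 mH

A = 2130 mm² = 2.130×10^-3 m².
For a long solenoid, L = μ₀N²A/ℓ.
L = (4π×10⁻⁷)(1220)²(2.130×10^-3)/(0.344 m) = 1.158×10^-2 H.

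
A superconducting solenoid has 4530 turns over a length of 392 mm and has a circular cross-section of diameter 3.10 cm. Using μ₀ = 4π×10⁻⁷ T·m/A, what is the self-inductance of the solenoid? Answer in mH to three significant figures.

A = π(d/2)² = π(1.550×10^-2 m)² = 7.548×10^-4 m².
For a long solenoid, L = μ₀N²A/ℓ.
L = (4π×10⁻⁷)(4530)²(7.548×10^-4)/(0.392 m) = 4.965×10^-2 H.

L ≈ 49.7 mH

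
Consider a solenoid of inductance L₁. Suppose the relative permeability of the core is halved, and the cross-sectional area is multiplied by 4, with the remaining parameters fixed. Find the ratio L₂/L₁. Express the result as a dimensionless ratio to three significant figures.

L₂/L₁ = 2.00

For a solenoid, L ∝ μᵣN²A/ℓ.
L₂/L₁ = (0.5) × (4) = 2.00.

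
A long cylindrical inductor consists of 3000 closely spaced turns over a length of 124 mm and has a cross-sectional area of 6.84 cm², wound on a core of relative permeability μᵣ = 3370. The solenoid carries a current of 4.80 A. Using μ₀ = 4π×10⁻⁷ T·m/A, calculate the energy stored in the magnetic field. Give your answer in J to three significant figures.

U ≈ 2420 J

A = 6.84 cm² = 6.840×10^-4 m².
L = μ₀μᵣN²A/ℓ = (4π×10⁻⁷)(3370)(3000)²(6.840×10^-4)/(0.124) = 210.2 H.
U = ½LI² = ½(210.2)(4.80)² = 2.422×10^3 J.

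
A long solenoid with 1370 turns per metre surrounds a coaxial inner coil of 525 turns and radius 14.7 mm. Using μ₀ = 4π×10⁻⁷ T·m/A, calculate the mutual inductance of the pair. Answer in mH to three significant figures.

The outer solenoid produces a uniform field B₁ = μ₀n₁I₁ across the inner coil,
so the flux linkage is N₂Φ = N₂B₁A₂ = μ₀n₁N₂A₂·I₁, giving M = μ₀n₁N₂A₂.
A₂ = πr² = π(1.470×10^-2 m)² = 6.789×10^-4 m².
M = (4π×10⁻⁷)(1370)(525)(6.789×10^-4) = 6.136×10^-4 H.

M ≈ 0.614 mH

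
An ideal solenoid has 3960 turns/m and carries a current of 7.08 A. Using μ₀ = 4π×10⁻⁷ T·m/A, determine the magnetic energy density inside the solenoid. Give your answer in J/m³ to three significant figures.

B = μ₀nI = (4π×10⁻⁷)(3.960×10^3)(7.08) = 3.523×10^-2 T.
u = B²/(2μ₀) = (3.523×10^-2)²/(2×4π×10⁻⁷) = 493.9 J/m³.

u ≈ 494 J/m³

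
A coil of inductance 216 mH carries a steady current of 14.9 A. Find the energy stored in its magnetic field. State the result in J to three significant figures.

U ≈ 24.0 J

Stored magnetic energy: U = ½LI².
U = ½(0.216 H)(14.9 A)² = 23.98 J.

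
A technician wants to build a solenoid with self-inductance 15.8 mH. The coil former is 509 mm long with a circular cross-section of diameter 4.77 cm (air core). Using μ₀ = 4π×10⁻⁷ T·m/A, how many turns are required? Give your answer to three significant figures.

N ≈ 1890 turns

A = π(d/2)² = π(2.385×10^-2 m)² = 1.787×10^-3 m².
From L = μ₀N²A/ℓ, N = √(Lℓ / (μ₀A)).
N = √[(1.580×10^-2)(0.509) / ((4π×10⁻⁷)×1.787×10^-3)] = √(3.581×10^6) ≈ 1892.4.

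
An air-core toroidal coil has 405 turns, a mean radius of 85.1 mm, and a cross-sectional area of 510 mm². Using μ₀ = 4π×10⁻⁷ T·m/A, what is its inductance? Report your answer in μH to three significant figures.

L ≈ 197 μH

For a thin toroid, L = μ₀N²A/(2πR).
L = (4π×10⁻⁷)(405)²(5.100×10^-4) / (2π×8.510×10^-2 m) = 1.966×10^-4 H.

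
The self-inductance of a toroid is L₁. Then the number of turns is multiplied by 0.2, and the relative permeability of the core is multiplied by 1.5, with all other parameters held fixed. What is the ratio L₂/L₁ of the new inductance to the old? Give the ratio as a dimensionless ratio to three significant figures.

L₂/L₁ = 0.0600

For a toroid, L ∝ μᵣN²A/R.
L₂/L₁ = (0.2)^2 × (1.5) = 0.0600.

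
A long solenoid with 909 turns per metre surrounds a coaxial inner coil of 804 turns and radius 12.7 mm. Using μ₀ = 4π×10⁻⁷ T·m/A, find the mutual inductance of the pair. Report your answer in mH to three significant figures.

The outer solenoid produces a uniform field B₁ = μ₀n₁I₁ across the inner coil,
so the flux linkage is N₂Φ = N₂B₁A₂ = μ₀n₁N₂A₂·I₁, giving M = μ₀n₁N₂A₂.
A₂ = πr² = π(1.270×10^-2 m)² = 5.067×10^-4 m².
M = (4π×10⁻⁷)(909)(804)(5.067×10^-4) = 4.654×10^-4 H.

M ≈ 0.465 mH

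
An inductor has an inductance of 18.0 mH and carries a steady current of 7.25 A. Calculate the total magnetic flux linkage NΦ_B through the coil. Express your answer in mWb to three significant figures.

From L = NΦ_B/I, the flux linkage is NΦ_B = LI.
NΦ_B = (1.800×10^-2 H)(7.25 A) = 0.1305 Wb.

NΦ_B ≈ 131 mWb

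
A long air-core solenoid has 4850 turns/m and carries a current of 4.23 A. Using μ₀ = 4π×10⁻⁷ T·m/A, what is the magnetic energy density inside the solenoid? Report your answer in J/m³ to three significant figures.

B = μ₀nI = (4π×10⁻⁷)(4.850×10^3)(4.23) = 2.578×10^-2 T.
u = B²/(2μ₀) = (2.578×10^-2)²/(2×4π×10⁻⁷) = 264.45 J/m³.

u ≈ 264 J/m³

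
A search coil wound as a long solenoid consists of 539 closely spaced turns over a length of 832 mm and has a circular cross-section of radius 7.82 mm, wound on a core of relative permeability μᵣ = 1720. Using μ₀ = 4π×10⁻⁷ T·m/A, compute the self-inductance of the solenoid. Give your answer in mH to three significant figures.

L ≈ 145 mH

A = πr² = π(7.820×10^-3 m)² = 1.921×10^-4 m².
For a long solenoid, L = μ₀μᵣN²A/ℓ.
L = (4π×10⁻⁷)(1720)(539)²(1.921×10^-4)/(0.832 m) = 0.145 H.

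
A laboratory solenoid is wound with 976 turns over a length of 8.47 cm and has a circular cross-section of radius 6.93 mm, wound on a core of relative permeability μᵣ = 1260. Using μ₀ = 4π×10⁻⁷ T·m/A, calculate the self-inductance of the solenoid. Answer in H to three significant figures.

A = πr² = π(6.930×10^-3 m)² = 1.509×10^-4 m².
For a long solenoid, L = μ₀μᵣN²A/ℓ.
L = (4π×10⁻⁷)(1260)(976)²(1.509×10^-4)/(8.470×10^-2 m) = 2.687 H.

L ≈ 2.69 H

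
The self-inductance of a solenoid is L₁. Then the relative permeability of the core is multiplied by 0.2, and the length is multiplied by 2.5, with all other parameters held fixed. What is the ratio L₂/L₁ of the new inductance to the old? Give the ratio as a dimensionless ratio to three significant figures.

L₂/L₁ = 0.0800

For a solenoid, L ∝ μᵣN²A/ℓ.
L₂/L₁ = (0.2) × (2.5)^-1 = 0.0800.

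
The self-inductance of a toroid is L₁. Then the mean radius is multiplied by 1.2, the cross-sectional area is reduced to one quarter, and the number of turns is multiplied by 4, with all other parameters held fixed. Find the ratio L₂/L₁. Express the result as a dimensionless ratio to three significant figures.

For a toroid, L ∝ μᵣN²A/R.
L₂/L₁ = (1.2)^-1 × (0.25) × (4)^2 = 3.33.

L₂/L₁ = 3.33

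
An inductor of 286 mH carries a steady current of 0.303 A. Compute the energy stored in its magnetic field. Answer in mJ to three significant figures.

U ≈ 13.1 mJ

Stored magnetic energy: U = ½LI².
U = ½(0.286 H)(0.303 A)² = 1.313×10^-2 J.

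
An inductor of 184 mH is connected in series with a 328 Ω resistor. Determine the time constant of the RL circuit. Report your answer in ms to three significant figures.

τ ≈ 0.561 ms

τ = L/R = (0.184 H)/(328 Ω) = 5.610×10^-4 s.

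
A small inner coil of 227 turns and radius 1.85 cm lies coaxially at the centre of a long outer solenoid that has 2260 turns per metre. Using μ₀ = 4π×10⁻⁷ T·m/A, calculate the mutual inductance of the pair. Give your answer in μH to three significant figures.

M ≈ 693 μH

The outer solenoid produces a uniform field B₁ = μ₀n₁I₁ across the inner coil,
so the flux linkage is N₂Φ = N₂B₁A₂ = μ₀n₁N₂A₂·I₁, giving M = μ₀n₁N₂A₂.
A₂ = πr² = π(1.850×10^-2 m)² = 1.075×10^-3 m².
M = (4π×10⁻⁷)(2260)(227)(1.075×10^-3) = 6.932×10^-4 H.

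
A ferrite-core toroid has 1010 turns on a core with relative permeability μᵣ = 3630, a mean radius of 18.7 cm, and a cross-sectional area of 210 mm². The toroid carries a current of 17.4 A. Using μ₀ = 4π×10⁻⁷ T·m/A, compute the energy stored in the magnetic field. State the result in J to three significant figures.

L = μ₀μᵣN²A/(2πR) = (4π×10⁻⁷)(3630)(1010)²(2.100×10^-4)/(2π×0.187) = 0.8317 H.
U = ½LI² = ½(0.8317)(17.4)² = 125.9 J.

U ≈ 126 J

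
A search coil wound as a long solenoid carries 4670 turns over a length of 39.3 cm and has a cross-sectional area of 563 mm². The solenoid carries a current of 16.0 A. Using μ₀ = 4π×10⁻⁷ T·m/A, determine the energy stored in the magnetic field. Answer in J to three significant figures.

U ≈ 5.03 J

A = 563 mm² = 5.630×10^-4 m².
L = μ₀N²A/ℓ = (4π×10⁻⁷)(4670)²(5.630×10^-4)/(0.393) = 3.926×10^-2 H.
U = ½LI² = ½(3.926×10^-2)(16.0)² = 5.025 J.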